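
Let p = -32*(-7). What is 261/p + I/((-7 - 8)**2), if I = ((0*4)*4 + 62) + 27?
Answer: 78661/50400 ≈ 1.5607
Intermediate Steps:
p = 224
I = 89 (I = (0*4 + 62) + 27 = (0 + 62) + 27 = 62 + 27 = 89)
261/p + I/((-7 - 8)**2) = 261/224 + 89/((-7 - 8)**2) = 261*(1/224) + 89/((-15)**2) = 261/224 + 89/225 = 78661/50400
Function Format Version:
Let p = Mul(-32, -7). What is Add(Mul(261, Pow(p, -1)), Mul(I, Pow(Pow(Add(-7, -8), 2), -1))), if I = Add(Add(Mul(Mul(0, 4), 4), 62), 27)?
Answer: Rational(78661, 50400) ≈ 1.5607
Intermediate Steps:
p = 224
I = 89 (I = Add(Add(Mul(0, 4), 62), 27) = Add(Add(0, 62), 27) = Add(62, 27) = 89)
Add(Mul(261, Pow(p, -1)), Mul(I, Pow(Pow(Add(-7, -8), 2), -1))) = Add(Mul(261, Pow(224, -1)), Mul(89, Pow(Pow(Add(-7, -8), 2), -1))) = Add(Mul(261, Rational(1, 224)), Mul(89, Pow(Pow(-15, 2), -1))) = Add(Rational(261, 224), Mul(89, Pow(225, -1))) = Add(Rational(261, 224), Mul(89, Rational(1, 225))) = Add(Rational(261, 224), Rational(89, 225)) = Rational(78661, 50400)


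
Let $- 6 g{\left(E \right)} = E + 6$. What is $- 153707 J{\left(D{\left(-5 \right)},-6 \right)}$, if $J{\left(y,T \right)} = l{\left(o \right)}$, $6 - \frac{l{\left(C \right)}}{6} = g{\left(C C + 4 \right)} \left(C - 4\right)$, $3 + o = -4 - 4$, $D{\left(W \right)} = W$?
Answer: $296500803$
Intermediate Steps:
$o = -11$ ($o = -3 - 8 = -11$)
$g{\left(E \right)} = -1 - \frac{E}{6}$ ($g{\left(E \right)} = - \frac{E + 6}{6} = - \frac{6 + E}{6} = -1 - \frac{E}{6}$)
$l{\left(C \right)} = 36 - 6 \left(-4 + C\right) \left(- \frac{5}{3} - \frac{C^{2}}{6}\right)$ ($l{\left(C \right)} = 36 - 6 \left(-1 - \frac{C C + 4}{6}\right) \left(C - 4\right) = 36 - 6 \left(-1 - \frac{C^{2} + 4}{6}\right) \left(-4 + C\right) = 36 - 6 \left(-1 - \frac{4 + C^{2}}{6}\right) \left(-4 + C\right) = 36 - 6 \left(-1 - \left(\frac{2}{3} + \frac{C^{2}}{6}\right)\right) \left(-4 + C\right) = 36 - 6 \left(- \frac{5}{3} - \frac{C^{2}}{6}\right) \left(-4 + C\right) = 36 - 6 \left(-4 + C\right) \left(- \frac{5}{3} - \frac{C^{2}}{6}\right)$)
$J{\left(y,T \right)} = -1929$ ($J{\left(y,T \right)} = -4 - 4 \left(-11\right)^{2} - 11 \left(10 + \left(-11\right)^{2}\right) = -4 - 484 - 11 \left(10 + 121\right) = -4 - 484 - 1441 = -1929$)
$- 153707 J{\left(D{\left(-5 \right)},-6 \right)} = \left(-153707\right) \left(-1929\right) = 296500803$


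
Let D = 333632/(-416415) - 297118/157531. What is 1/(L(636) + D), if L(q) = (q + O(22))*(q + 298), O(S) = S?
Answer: 65598271365/40314684547556218 ≈ 1.6272e-6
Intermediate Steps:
D = -176281774562/65598271365 (D = 333632*(-1/416415) - 297118*1/157531 = -333632/416415 - 297118/157531 = -176281774562/65598271365 ≈ -2.6873)
L(q) = (22 + q)*(298 + q) (L(q) = (q + 22)*(q + 298) = (22 + q)*(298 + q))
1/(L(636) + D) = 1/((6556 + 636² + 320*636) - 176281774562/65598271365) = 1/((6556 + 404496 + 203520) - 176281774562/65598271365) = 1/(614572 - 176281774562/65598271365) = 1/(40314684547556218/65598271365) = 65598271365/40314684547556218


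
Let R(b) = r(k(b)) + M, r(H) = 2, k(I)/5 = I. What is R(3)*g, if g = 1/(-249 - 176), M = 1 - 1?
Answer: -2/425 ≈ -0.0047059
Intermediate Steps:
k(I) = 5*I
M = 0
R(b) = 2 (R(b) = 2 + 0 = 2)
g = -1/425 (g = 1/(-425) = -1/425 ≈ -0.0023529)
R(3)*g = 2*(-1/425) = -2/425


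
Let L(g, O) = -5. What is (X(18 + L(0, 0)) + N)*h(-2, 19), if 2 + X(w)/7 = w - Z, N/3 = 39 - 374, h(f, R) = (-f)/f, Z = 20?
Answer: 1068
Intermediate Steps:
h(f, R) = -1
N = -1005 (N = 3*(39 - 374) = 3*(-335) = -1005)
X(w) = -154 + 7*w (X(w) = -14 + 7*(w - 1*20) = -14 + 7*(w - 20) = -14 + 7*(-20 + w) = -14 + (-140 + 7*w) = -154 + 7*w)
(X(18 + L(0, 0)) + N)*h(-2, 19) = ((-154 + 7*(18 - 5)) - 1005)*(-1) = ((-154 + 7*13) - 1005)*(-1) = ((-154 + 91) - 1005)*(-1) = (-63 - 1005)*(-1) = -1068*(-1) = 1068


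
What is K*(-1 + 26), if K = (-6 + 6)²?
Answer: 0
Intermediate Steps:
K = 0 (K = 0² = 0)
K*(-1 + 26) = 0*(-1 + 26) = 0*25 = 0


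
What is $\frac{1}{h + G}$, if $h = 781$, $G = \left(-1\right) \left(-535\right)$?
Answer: $\frac{1}{1316} \approx 0.00075988$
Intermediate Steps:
$G = 535$
$\frac{1}{h + G} = \frac{1}{781 + 535} = \frac{1}{1316}$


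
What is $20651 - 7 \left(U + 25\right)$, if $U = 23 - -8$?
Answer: $20259$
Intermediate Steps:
$U = 31$ ($U = 23 + 8 = 31$)
$20651 - 7 \left(U + 25\right) = 20651 - 7 \left(31 + 25\right) = 20651 - 7 \cdot 56 = 20651 - 392 = 20259$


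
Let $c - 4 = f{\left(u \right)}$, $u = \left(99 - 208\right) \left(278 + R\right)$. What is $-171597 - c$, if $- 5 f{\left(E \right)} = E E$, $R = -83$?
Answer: $90183404$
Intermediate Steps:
$u = -21255$ ($u = \left(99 - 208\right) \left(278 - 83\right) = \left(-109\right) 195 = -21255$)
$f{\left(E \right)} = - \frac{E^{2}}{5}$ ($f{\left(E \right)} = - \frac{E E}{5} = - \frac{E^{2}}{5}$)
$c = -90355001$ ($c = 4 - \frac{\left(-21255\right)^{2}}{5} = 4 - 90355005 = -90355001$)
$-171597 - c = -171597 - -90355001 = -171597 + 90355001 = 90183404$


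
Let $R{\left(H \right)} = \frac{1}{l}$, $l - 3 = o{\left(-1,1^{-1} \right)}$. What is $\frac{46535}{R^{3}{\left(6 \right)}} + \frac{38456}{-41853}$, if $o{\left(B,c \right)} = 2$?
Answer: $\frac{243453630919}{41853} \approx 5.8169 \cdot 10^{6}$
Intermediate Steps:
$l = 5$ ($l = 3 + 2 = 5$)
$R{\left(H \right)} = \frac{1}{5}$
$\frac{46535}{R^{3}{\left(6 \right)}} + \frac{38456}{-41853} = \frac{46535}{\left(\frac{1}{5}\right)^{3}} + \frac{38456}{-41853} = 46535 \frac{1}{\frac{1}{125}} + 38456 \left(- \frac{1}{41853}\right) = 46535 \cdot 125 - \frac{38456}{41853} = 5816875 - \frac{38456}{41853} = \frac{243453630919}{41853}$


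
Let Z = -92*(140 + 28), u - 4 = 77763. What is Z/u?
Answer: -15456/77767 ≈ -0.19875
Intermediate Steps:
u = 77767 (u = 4 + 77763 = 77767)
Z = -15456 (Z = -92*168 = -15456)
Z/u = -15456/77767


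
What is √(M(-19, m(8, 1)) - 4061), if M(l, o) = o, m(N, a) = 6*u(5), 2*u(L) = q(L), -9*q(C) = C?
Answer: 2*I*√9141/3 ≈ 63.739*I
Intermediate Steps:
q(C) = -C/9
u(L) = -L/18 (u(L) = (-L/9)/2 = -L/18)
m(N, a) = -5/3 (m(N, a) = 6*(-1/18*5) = 6*(-5/18) = -5/3)
√(M(-19, m(8, 1)) - 4061) = √(-5/3 - 4061) = √(-12188/3) = 2*I*√9141/3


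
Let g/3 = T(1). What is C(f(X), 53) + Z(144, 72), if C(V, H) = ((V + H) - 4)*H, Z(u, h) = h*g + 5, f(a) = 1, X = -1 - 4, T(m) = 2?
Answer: 3087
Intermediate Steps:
X = -5
g = 6 (g = 3*2 = 6)
Z(u, h) = 5 + 6*h (Z(u, h) = h*6 + 5 = 6*h + 5 = 5 + 6*h)
C(V, H) = H*(-4 + H + V) (C(V, H) = ((H + V) - 4)*H = (-4 + H + V)*H = H*(-4 + H + V))
C(f(X), 53) + Z(144, 72) = 53*(-4 + 53 + 1) + (5 + 6*72) = 53*50 + (5 + 432) = 2650 + 437 = 3087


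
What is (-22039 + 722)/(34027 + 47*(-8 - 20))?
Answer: -21317/32711 ≈ -0.65168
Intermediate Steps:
(-22039 + 722)/(34027 + 47*(-8 - 20)) = -21317/(34027 + 47*(-28)) = -21317/(34027 - 1316) = -21317/32711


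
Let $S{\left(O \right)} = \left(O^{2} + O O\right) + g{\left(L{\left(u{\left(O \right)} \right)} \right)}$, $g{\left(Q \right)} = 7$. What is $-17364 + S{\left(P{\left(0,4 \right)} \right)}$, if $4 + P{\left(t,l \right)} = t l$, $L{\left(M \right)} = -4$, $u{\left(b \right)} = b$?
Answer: $-17325$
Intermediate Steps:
$P{\left(t,l \right)} = -4 + l t$ ($P{\left(t,l \right)} = -4 + t l = -4 + l t$)
$S{\left(O \right)} = 7 + 2 O^{2}$ ($S{\left(O \right)} = \left(O^{2} + O O\right) + 7 = \left(O^{2} + O^{2}\right) + 7 = 2 O^{2} + 7 = 7 + 2 O^{2}$)
$-17364 + S{\left(P{\left(0,4 \right)} \right)} = -17364 + \left(7 + 2 \left(-4 + 4 \cdot 0\right)^{2}\right) = -17364 + \left(7 + 2 \left(-4 + 0\right)^{2}\right) = -17364 + \left(7 + 2 \left(-4\right)^{2}\right) = -17364 + \left(7 + 2 \cdot 16\right) = -17364 + \left(7 + 32\right) = -17364 + 39 = -17325$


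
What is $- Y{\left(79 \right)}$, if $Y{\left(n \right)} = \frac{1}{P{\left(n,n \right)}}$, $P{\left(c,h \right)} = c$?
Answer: $- \frac{1}{79} \approx -0.012658$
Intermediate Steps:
$Y{\left(n \right)} = \frac{1}{n}$
$- Y{\left(79 \right)} = - \frac{1}{79}$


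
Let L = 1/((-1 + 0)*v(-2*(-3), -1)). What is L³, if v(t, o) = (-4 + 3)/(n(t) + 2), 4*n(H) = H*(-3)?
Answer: -125/8 ≈ -15.625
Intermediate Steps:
n(H) = -3*H/4 (n(H) = (H*(-3))/4 = (-3*H)/4 = -3*H/4)
v(t, o) = -1/(2 - 3*t/4) (v(t, o) = (-4 + 3)/(-3*t/4 + 2) = -1/(2 - 3*t/4))
L = -5/2 (L = 1/((-1 + 0)*(4/(-8 + 3*(-2*(-3))))) = 1/(-4/(-8 + 3*6)) = 1/(-4/(-8 + 18)) = 1/(-4/10) = 1/(-1*⅖) = 1/(-⅖) = -5/2 ≈ -2.5000)
L³ = (-5/2)³ = -125/8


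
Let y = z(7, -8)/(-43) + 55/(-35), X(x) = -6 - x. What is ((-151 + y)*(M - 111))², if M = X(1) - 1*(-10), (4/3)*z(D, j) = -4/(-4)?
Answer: 24605161408881/90601 ≈ 2.7158e+8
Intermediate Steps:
z(D, j) = ¾ (z(D, j) = 3*(-4/(-4))/4 = 3*(-4*(-¼))/4 = (¾)*1 = ¾)
M = 3 (M = (-6 - 1*1) - 1*(-10) = (-6 - 1) + 10 = -7 + 10 = 3)
y = -1913/1204 (y = (¾)/(-43) + 55/(-35) = (¾)*(-1/43) + 55*(-1/35) = -3/172 - 11/7 = -1913/1204 ≈ -1.5889)
((-151 + y)*(M - 111))² = ((-151 - 1913/1204)*(3 - 111))² = (-183717/1204*(-108))² = (4960359/301)² = 24605161408881/90601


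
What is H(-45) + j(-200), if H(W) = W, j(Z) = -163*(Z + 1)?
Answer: 32392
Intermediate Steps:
j(Z) = -163 - 163*Z (j(Z) = -163*(1 + Z) = -163 - 163*Z)
H(-45) + j(-200) = -45 + (-163 - 163*(-200)) = -45 + (-163 + 32600) = -45 + 32437 = 32392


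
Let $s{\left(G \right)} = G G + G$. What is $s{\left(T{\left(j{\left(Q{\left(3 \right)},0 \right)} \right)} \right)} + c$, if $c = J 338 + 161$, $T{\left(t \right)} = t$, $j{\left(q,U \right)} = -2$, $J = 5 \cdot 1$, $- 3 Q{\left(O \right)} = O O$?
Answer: $1853$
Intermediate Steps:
$Q{\left(O \right)} = - \frac{O^{2}}{3}$ ($Q{\left(O \right)} = - \frac{O O}{3} = - \frac{O^{2}}{3}$)
$J = 5$
$s{\left(G \right)} = G + G^{2}$ ($s{\left(G \right)} = G^{2} + G = G + G^{2}$)
$c = 1851$ ($c = 5 \cdot 338 + 161 = 1690 + 161 = 1851$)
$s{\left(T{\left(j{\left(Q{\left(3 \right)},0 \right)} \right)} \right)} + c = - 2 \left(1 - 2\right) + 1851 = \left(-2\right) \left(-1\right) + 1851 = 2 + 1851 = 1853$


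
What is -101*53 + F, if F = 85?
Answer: -5268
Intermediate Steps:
-101*53 + F = -101*53 + 85 = -5353 + 85 = -5268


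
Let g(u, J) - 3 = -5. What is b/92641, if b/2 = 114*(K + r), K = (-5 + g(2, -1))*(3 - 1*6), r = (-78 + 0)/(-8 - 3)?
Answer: 70452/1019051 ≈ 0.069135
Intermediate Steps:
g(u, J) = -2 (g(u, J) = 3 - 5 = -2)
r = 78/11 (r = -78/(-11) = -78*(-1/11) = 78/11 ≈ 7.0909)
K = 21 (K = (-5 - 2)*(3 - 1*6) = -7*(3 - 6) = -7*(-3) = 21)
b = 70452/11 (b = 2*(114*(21 + 78/11)) = 2*(114*(309/11)) = 2*(35226/11) = 70452/11 ≈ 6404.7)
b/92641 = (70452/11)/92641 = (70452/11)*(1/92641) = 70452/1019051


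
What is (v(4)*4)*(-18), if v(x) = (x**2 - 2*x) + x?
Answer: -864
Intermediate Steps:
v(x) = x**2 - x
(v(4)*4)*(-18) = ((4*(-1 + 4))*4)*(-18) = ((4*3)*4)*(-18) = (12*4)*(-18) = 48*(-18) = -864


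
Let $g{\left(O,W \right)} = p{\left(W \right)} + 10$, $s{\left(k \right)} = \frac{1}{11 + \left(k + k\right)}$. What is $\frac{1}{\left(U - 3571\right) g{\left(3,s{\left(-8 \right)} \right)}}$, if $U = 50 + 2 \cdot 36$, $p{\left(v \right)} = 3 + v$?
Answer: $- \frac{5}{220736} \approx -2.2651 \cdot 10^{-5}$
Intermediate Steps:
$U = 122$ ($U = 50 + 72 = 122$)
$s{\left(k \right)} = \frac{1}{11 + 2 k}$
$g{\left(O,W \right)} = 13 + W$ ($g{\left(O,W \right)} = \left(3 + W\right) + 10 = 13 + W$)
$\frac{1}{\left(U - 3571\right) g{\left(3,s{\left(-8 \right)} \right)}} = \frac{1}{\left(122 - 3571\right) \left(13 + \frac{1}{11 + 2 \left(-8\right)}\right)} = \frac{1}{\left(-3449\right) \left(13 + \frac{1}{11 - 16}\right)} = - \frac{1}{3449 \left(13 + \frac{1}{-5}\right)} = - \frac{1}{3449 \left(13 - \frac{1}{5}\right)} = - \frac{1}{3449 \cdot \frac{64}{5}} = \left(- \frac{1}{3449}\right) \frac{5}{64} = - \frac{5}{220736}$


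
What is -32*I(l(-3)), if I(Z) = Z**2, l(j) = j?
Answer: -288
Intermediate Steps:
-32*I(l(-3)) = -32*(-3)**2 = -32*9 = -288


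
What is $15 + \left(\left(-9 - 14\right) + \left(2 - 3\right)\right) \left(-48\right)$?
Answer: $1167$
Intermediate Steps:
$15 + \left(\left(-9 - 14\right) + \left(2 - 3\right)\right) \left(-48\right) = 15 + \left(-23 - 1\right) \left(-48\right) = 15 - -1152 = 15 + 1152 = 1167$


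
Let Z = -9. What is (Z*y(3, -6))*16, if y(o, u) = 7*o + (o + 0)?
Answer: -3456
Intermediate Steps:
y(o, u) = 8*o (y(o, u) = 7*o + o = 8*o)
(Z*y(3, -6))*16 = -72*3*16 = -9*24*16 = -216*16 = -3456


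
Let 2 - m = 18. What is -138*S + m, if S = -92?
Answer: 12680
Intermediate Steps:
m = -16 (m = 2 - 1*18 = 2 - 18 = -16)
-138*S + m = -138*(-92) - 16 = 12696 - 16 = 12680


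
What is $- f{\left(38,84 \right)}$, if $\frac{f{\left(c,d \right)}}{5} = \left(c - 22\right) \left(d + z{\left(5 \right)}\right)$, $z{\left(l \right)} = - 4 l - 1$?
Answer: $-5040$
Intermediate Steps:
$z{\left(l \right)} = -1 - 4 l$ ($z{\left(l \right)} = - 4 l - 1 = -1 - 4 l$)
$f{\left(c,d \right)} = 5 \left(-22 + c\right) \left(-21 + d\right)$ ($f{\left(c,d \right)} = 5 \left(c - 22\right) \left(d - 21\right) = 5 \left(-22 + c\right) \left(d - 21\right) = 5 \left(-22 + c\right) \left(-21 + d\right)$)
$- f{\left(38,84 \right)} = - (2310 - 9240 - 3990 + 5 \cdot 38 \cdot 84) = - (2310 - 9240 - 3990 + 15960) = \left(-1\right) 5040 = -5040$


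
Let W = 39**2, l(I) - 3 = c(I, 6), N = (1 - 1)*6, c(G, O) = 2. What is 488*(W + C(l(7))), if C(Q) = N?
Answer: 742248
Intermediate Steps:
N = 0 (N = 0*6 = 0)
l(I) = 5 (l(I) = 3 + 2 = 5)
C(Q) = 0
W = 1521
488*(W + C(l(7))) = 488*(1521 + 0) = 488*1521 = 742248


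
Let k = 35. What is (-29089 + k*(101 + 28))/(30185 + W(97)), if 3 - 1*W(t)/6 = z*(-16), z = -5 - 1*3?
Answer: -24574/29435 ≈ -0.83486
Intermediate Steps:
z = -8 (z = -5 - 3 = -8)
W(t) = -750 (W(t) = 18 - (-48)*(-16) = 18 - 6*128 = 18 - 768 = -750)
(-29089 + k*(101 + 28))/(30185 + W(97)) = (-29089 + 35*(101 + 28))/(30185 - 750) = (-29089 + 35*129)/29435 = (-29089 + 4515)*(1/29435) = -24574*1/29435 = -24574/29435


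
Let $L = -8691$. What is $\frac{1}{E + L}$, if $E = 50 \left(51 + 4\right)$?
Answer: $- \frac{1}{5941} \approx -0.00016832$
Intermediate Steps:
$E = 2750$ ($E = 50 \cdot 55 = 2750$)
$\frac{1}{E + L} = \frac{1}{2750 - 8691} = \frac{1}{-5941} = - \frac{1}{5941}$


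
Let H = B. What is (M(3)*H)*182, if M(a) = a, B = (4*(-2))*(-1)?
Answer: 4368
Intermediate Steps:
B = 8 (B = -8*(-1) = 8)
H = 8
(M(3)*H)*182 = (3*8)*182 = 24*182 = 4368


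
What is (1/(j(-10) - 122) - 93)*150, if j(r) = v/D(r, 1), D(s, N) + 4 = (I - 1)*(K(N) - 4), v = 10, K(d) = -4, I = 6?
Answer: -37514850/2689 ≈ -13951.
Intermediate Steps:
D(s, N) = -44 (D(s, N) = -4 + (6 - 1)*(-4 - 4) = -4 + 5*(-8) = -4 - 40 = -44)
j(r) = -5/22 (j(r) = 10/(-44) = 10*(-1/44) = -5/22)
(1/(j(-10) - 122) - 93)*150 = (1/(-5/22 - 122) - 93)*150 = (1/(-2689/22) - 93)*150 = (-22/2689 - 93)*150 = -250099/2689*150 = -37514850/2689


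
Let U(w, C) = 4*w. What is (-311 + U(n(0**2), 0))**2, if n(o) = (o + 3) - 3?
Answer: 96721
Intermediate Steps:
n(o) = o (n(o) = (3 + o) - 3 = o)
(-311 + U(n(0**2), 0))**2 = (-311 + 4*0**2)**2 = (-311 + 4*0)**2 = (-311 + 0)**2 = (-311)**2 = 96721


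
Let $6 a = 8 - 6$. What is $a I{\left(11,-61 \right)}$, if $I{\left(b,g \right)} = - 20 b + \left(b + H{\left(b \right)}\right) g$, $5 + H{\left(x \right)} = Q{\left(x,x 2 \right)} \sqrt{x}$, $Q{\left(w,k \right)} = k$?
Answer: $- \frac{586}{3} - \frac{1342 \sqrt{11}}{3} \approx -1679.0$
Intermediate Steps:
$a = \frac{1}{3}$ ($a = \frac{8 - 6}{6} = \frac{1}{6} \cdot 2 = \frac{1}{3} \approx 0.33333$)
$H{\left(x \right)} = -5 + 2 x^{\frac{3}{2}}$ ($H{\left(x \right)} = -5 + x 2 \sqrt{x} = -5 + 2 x \sqrt{x} = -5 + 2 x^{\frac{3}{2}}$)
$I{\left(b,g \right)} = - 20 b + g \left(-5 + b + 2 b^{\frac{3}{2}}\right)$ ($I{\left(b,g \right)} = - 20 b + \left(b + \left(-5 + 2 b^{\frac{3}{2}}\right)\right) g = - 20 b + \left(-5 + b + 2 b^{\frac{3}{2}}\right) g = - 20 b + g \left(-5 + b + 2 b^{\frac{3}{2}}\right)$)
$a I{\left(11,-61 \right)} = \frac{\left(-20\right) 11 + 11 \left(-61\right) - 61 \left(-5 + 2 \cdot 11^{\frac{3}{2}}\right)}{3} = \frac{-220 - 671 - 61 \left(-5 + 2 \cdot 11 \sqrt{11}\right)}{3} = \frac{-220 - 671 - 61 \left(-5 + 22 \sqrt{11}\right)}{3} = \frac{-220 - 671 + \left(305 - 1342 \sqrt{11}\right)}{3} = \frac{-586 - 1342 \sqrt{11}}{3} = - \frac{586}{3} - \frac{1342 \sqrt{11}}{3}$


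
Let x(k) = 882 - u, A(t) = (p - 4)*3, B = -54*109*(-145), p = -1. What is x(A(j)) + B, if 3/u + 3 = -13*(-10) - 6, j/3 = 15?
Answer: 103376589/121 ≈ 8.5435e+5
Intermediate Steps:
B = 853470 (B = -5886*(-145) = 853470)
j = 45 (j = 3*15 = 45)
u = 3/121 (u = 3/(-3 + (-13*(-10) - 6)) = 3/(-3 + (130 - 6)) = 3/(-3 + 124) = 3/121 ≈ 0.024793)
A(t) = -15 (A(t) = (-1 - 4)*3 = -5*3 = -15)
x(k) = 106719/121 (x(k) = 882 - 1*3/121 = 882 - 3/121 = 106719/121)
x(A(j)) + B = 106719/121 + 853470 = 103376589/121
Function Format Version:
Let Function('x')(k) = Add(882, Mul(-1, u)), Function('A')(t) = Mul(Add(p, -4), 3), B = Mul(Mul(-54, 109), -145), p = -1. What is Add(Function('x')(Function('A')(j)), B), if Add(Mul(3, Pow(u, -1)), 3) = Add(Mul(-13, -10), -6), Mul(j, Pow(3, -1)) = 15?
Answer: Rational(103376589, 121) ≈ 8.5435e+5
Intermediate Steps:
B = 853470 (B = Mul(-5886, -145) = 853470)
j = 45 (j = Mul(3, 15) = 45)
u = Rational(3, 121) (u = Mul(3, Pow(Add(-3, Add(Mul(-13, -10), -6)), -1)) = Mul(3, Pow(Add(-3, Add(130, -6)), -1)) = Mul(3, Pow(Add(-3, 124), -1)) = Mul(3, Pow(121, -1)) = Mul(3, Rational(1, 121)) = Rational(3, 121) ≈ 0.024793)
Function('A')(t) = -15 (Function('A')(t) = Mul(Add(-1, -4), 3) = Mul(-5, 3) = -15)
Function('x')(k) = Rational(106719, 121) (Function('x')(k) = Add(882, Mul(-1, Rational(3, 121))) = Add(882, Rational(-3, 121)) = Rational(106719, 121))
Add(Function('x')(Function('A')(j)), B) = Add(Rational(106719, 121), 853470) = Rational(103376589, 121)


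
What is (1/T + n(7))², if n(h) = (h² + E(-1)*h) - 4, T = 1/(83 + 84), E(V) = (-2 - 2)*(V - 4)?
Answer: 123904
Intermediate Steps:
E(V) = 16 - 4*V (E(V) = -4*(-4 + V) = 16 - 4*V)
T = 1/167 ≈ 0.0059880
n(h) = -4 + h² + 20*h (n(h) = (h² + (16 - 4*(-1))*h) - 4 = (h² + (16 + 4)*h) - 4 = (h² + 20*h) - 4 = -4 + h² + 20*h)
(1/T + n(7))² = (1/(1/167) + (-4 + 7² + 20*7))² = (167 + (-4 + 49 + 140))² = (167 + 185)² = 352² = 123904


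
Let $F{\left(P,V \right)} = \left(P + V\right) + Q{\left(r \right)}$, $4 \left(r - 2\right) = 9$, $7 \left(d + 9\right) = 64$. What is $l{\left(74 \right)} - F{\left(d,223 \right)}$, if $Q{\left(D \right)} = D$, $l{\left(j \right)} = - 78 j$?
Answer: $- \frac{167983}{28} \approx -5999.4$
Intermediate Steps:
$d = \frac{1}{7}$ ($d = -9 + \frac{1}{7} \cdot 64 = -9 + \frac{64}{7} = \frac{1}{7} \approx 0.14286$)
$r = \frac{17}{4}$ ($r = 2 + \frac{1}{4} \cdot 9 = 2 + \frac{9}{4} = \frac{17}{4} \approx 4.25$)
$F{\left(P,V \right)} = \frac{17}{4} + P + V$ ($F{\left(P,V \right)} = \left(P + V\right) + \frac{17}{4} = \frac{17}{4} + P + V$)
$l{\left(74 \right)} - F{\left(d,223 \right)} = \left(-78\right) 74 - \left(\frac{17}{4} + \frac{1}{7} + 223\right) = -5772 - \frac{6367}{28} = - \frac{167983}{28}$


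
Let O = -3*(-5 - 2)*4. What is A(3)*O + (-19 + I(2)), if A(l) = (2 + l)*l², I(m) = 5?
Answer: 3766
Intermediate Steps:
O = 84 (O = -(-21)*4 = -3*(-28) = 84)
A(l) = l²*(2 + l)
A(3)*O + (-19 + I(2)) = (3²*(2 + 3))*84 + (-19 + 5) = (9*5)*84 - 14 = 45*84 - 14 = 3780 - 14 = 3766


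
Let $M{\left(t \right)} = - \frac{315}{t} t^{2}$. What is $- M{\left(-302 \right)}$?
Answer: $-95130$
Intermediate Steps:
$M{\left(t \right)} = - 315 t$
$- M{\left(-302 \right)} = - \left(-315\right) \left(-302\right) = \left(-1\right) 95130 = -95130$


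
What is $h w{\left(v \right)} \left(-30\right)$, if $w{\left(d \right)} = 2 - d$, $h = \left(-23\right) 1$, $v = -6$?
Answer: $5520$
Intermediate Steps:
$h = -23$
$h w{\left(v \right)} \left(-30\right) = - 23 \left(2 - -6\right) \left(-30\right) = - 23 \left(2 + 6\right) \left(-30\right) = \left(-23\right) 8 \left(-30\right) = \left(-184\right) \left(-30\right) = 5520$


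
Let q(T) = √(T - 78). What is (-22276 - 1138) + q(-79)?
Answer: -23414 + I*√157 ≈ -23414.0 + 12.53*I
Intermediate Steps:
q(T) = √(-78 + T)
(-22276 - 1138) + q(-79) = (-22276 - 1138) + √(-78 - 79) = -23414 + √(-157) = -23414 + I*√157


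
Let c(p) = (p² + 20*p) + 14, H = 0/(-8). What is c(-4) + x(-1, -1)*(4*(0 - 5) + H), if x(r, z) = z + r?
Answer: -10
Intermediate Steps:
x(r, z) = r + z
H = 0 (H = 0*(-⅛) = 0)
c(p) = 14 + p² + 20*p
c(-4) + x(-1, -1)*(4*(0 - 5) + H) = (14 + (-4)² + 20*(-4)) + (-1 - 1)*(4*(0 - 5) + 0) = (14 + 16 - 80) - 2*(4*(-5) + 0) = -50 - 2*(-20 + 0) = -50 - 2*(-20) = -50 + 40 = -10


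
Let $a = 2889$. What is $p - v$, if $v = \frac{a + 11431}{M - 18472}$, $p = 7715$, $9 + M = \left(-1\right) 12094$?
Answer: $\frac{47180089}{6115} \approx 7715.5$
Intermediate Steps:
$M = -12103$ ($M = -9 - 12094 = -12103$)
$v = - \frac{2864}{6115}$ ($v = \frac{2889 + 11431}{-12103 - 18472} = \frac{14320}{-30575} = 14320 \left(- \frac{1}{30575}\right) = - \frac{2864}{6115} \approx -0.46836$)
$p - v = 7715 - - \frac{2864}{6115} = 7715 + \frac{2864}{6115} = \frac{47180089}{6115}$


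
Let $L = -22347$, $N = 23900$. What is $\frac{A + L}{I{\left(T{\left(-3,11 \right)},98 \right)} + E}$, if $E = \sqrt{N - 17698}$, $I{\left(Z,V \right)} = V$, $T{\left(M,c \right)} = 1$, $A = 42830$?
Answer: $\frac{143381}{243} - \frac{20483 \sqrt{6202}}{3402} \approx 115.89$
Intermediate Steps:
$E = \sqrt{6202}$ ($E = \sqrt{23900 - 17698} = \sqrt{6202} \approx 78.753$)
$\frac{A + L}{I{\left(T{\left(-3,11 \right)},98 \right)} + E} = \frac{42830 - 22347}{98 + \sqrt{6202}} = \frac{20483}{98 + \sqrt{6202}}$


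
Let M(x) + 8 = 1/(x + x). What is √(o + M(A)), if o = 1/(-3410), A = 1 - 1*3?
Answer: I*√95935235/3410 ≈ 2.8723*I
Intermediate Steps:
A = -2 (A = 1 - 3 = -2)
M(x) = -8 + 1/(2*x) (M(x) = -8 + 1/(x + x) = -8 + 1/(2*x))
o = -1/3410 ≈ -0.00029326
√(o + M(A)) = √(-1/3410 + (-8 + (½)/(-2))) = √(-1/3410 + (-8 + (½)*(-½))) = √(-1/3410 + (-8 - ¼)) = √(-1/3410 - 33/4) = √(-56267/6820) = I*√95935235/3410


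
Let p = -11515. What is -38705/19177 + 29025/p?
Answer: -200460100/44164631 ≈ -4.5389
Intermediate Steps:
-38705/19177 + 29025/p = -38705/19177 + 29025/(-11515) = -38705*1/19177 + 29025*(-1/11515) = -38705/19177 - 5805/2303 = -200460100/44164631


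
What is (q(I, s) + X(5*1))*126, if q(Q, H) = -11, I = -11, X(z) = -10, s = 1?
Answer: -2646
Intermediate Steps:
(q(I, s) + X(5*1))*126 = (-11 - 10)*126 = -21*126 = -2646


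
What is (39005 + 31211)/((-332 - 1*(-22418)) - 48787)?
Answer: -70216/26701 ≈ -2.6297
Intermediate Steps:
(39005 + 31211)/((-332 - 1*(-22418)) - 48787) = 70216/((-332 + 22418) - 48787) = 70216/(22086 - 48787) = 70216/(-26701) = 70216*(-1/26701) = -70216/26701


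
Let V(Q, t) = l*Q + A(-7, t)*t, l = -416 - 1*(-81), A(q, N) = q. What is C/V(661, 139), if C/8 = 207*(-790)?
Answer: 18170/3089 ≈ 5.8822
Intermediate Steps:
l = -335 (l = -416 + 81 = -335)
C = -1308240 (C = 8*(207*(-790)) = 8*(-163530) = -1308240)
V(Q, t) = -335*Q - 7*t
C/V(661, 139) = -1308240/(-335*661 - 7*139) = -1308240/(-221435 - 973) = -1308240/(-222408) = -1308240*(-1/222408) = 18170/3089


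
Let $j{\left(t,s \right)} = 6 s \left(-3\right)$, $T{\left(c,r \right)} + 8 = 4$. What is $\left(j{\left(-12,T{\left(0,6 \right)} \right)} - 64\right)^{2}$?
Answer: $64$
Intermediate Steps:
$T{\left(c,r \right)} = -4$ ($T{\left(c,r \right)} = -8 + 4 = -4$)
$j{\left(t,s \right)} = - 18 s$
$\left(j{\left(-12,T{\left(0,6 \right)} \right)} - 64\right)^{2} = \left(\left(-18\right) \left(-4\right) - 64\right)^{2} = \left(72 - 64\right)^{2} = 8^{2} = 64$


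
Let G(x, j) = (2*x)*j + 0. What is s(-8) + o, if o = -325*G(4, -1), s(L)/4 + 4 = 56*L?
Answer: 792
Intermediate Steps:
s(L) = -16 + 224*L (s(L) = -16 + 4*(56*L) = -16 + 224*L)
G(x, j) = 2*j*x (G(x, j) = 2*j*x + 0 = 2*j*x)
o = 2600 (o = -650*(-1)*4 = -325*(-8) = 2600)
s(-8) + o = (-16 + 224*(-8)) + 2600 = (-16 - 1792) + 2600 = -1808 + 2600 = 792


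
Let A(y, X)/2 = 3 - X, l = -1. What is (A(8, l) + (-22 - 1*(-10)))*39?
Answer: -156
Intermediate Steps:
A(y, X) = 6 - 2*X (A(y, X) = 2*(3 - X) = 6 - 2*X)
(A(8, l) + (-22 - 1*(-10)))*39 = ((6 - 2*(-1)) + (-22 - 1*(-10)))*39 = ((6 + 2) + (-22 + 10))*39 = (8 - 12)*39 = -4*39 = -156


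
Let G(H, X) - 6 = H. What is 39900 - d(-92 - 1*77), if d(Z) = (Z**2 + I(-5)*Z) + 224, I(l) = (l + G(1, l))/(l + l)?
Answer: 55406/5 ≈ 11081.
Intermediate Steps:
G(H, X) = 6 + H
I(l) = (7 + l)/(2*l) (I(l) = (l + (6 + 1))/(l + l) = (l + 7)/((2*l)) = (7 + l)*(1/(2*l)) = (7 + l)/(2*l))
d(Z) = 224 + Z**2 - Z/5 (d(Z) = (Z**2 + ((1/2)*(7 - 5)/(-5))*Z) + 224 = (Z**2 + ((1/2)*(-1/5)*2)*Z) + 224 = (Z**2 - Z/5) + 224 = 224 + Z**2 - Z/5)
39900 - d(-92 - 1*77) = 39900 - (224 + (-92 - 1*77)**2 - (-92 - 1*77)/5) = 39900 - (224 + (-92 - 77)**2 - (-92 - 77)/5) = 39900 - (224 + (-169)**2 - 1/5*(-169)) = 39900 - (224 + 28561 + 169/5) = 39900 - 1*144094/5 = 39900 - 144094/5 = 55406/5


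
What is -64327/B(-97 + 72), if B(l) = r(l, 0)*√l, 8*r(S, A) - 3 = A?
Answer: 514616*I/15 ≈ 34308.0*I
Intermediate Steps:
r(S, A) = 3/8 + A/8
B(l) = 3*√l/8 (B(l) = (3/8 + (⅛)*0)*√l = (3/8 + 0)*√l = 3*√l/8)
-64327/B(-97 + 72) = -64327*8/(3*√(-97 + 72)) = -64327*(-8*I/15) = -(-514616)*I/15 = 514616*I/15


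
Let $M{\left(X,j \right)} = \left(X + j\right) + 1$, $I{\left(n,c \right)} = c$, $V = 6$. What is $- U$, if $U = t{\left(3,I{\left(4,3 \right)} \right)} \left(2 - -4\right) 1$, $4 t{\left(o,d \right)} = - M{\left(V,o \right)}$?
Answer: $15$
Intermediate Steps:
$M{\left(X,j \right)} = 1 + X + j$
$t{\left(o,d \right)} = - \frac{7}{4} - \frac{o}{4}$ ($t{\left(o,d \right)} = \frac{\left(-1\right) \left(1 + 6 + o\right)}{4} = \frac{\left(-1\right) \left(7 + o\right)}{4} = \frac{-7 - o}{4} = - \frac{7}{4} - \frac{o}{4}$)
$U = -15$ ($U = \left(- \frac{7}{4} - \frac{3}{4}\right) \left(2 - -4\right) 1 = \left(- \frac{7}{4} - \frac{3}{4}\right) \left(2 + 4\right) 1 = - \frac{5 \cdot 6 \cdot 1}{2} = \left(- \frac{5}{2}\right) 6 = -15$)
$- U = \left(-1\right) \left(-15\right) = 15$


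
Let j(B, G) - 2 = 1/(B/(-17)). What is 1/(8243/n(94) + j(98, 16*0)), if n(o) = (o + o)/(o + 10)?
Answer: 4606/21011577 ≈ 0.00021921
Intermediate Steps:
n(o) = 2*o/(10 + o) (n(o) = (2*o)/(10 + o) = 2*o/(10 + o))
j(B, G) = 2 - 17/B (j(B, G) = 2 + 1/(B/(-17)) = 2 + 1/(B*(-1/17)) = 2 + 1/(-B/17) = 2 - 17/B)
1/(8243/n(94) + j(98, 16*0)) = 1/(8243/((2*94/(10 + 94))) + (2 - 17/98)) = 1/(8243/((2*94/104)) + (2 - 17*1/98)) = 1/(8243/((2*94*(1/104))) + (2 - 17/98)) = 1/(8243/(47/26) + 179/98) = 1/(8243*(26/47) + 179/98) = 1/(214318/47 + 179/98) = 1/(21011577/4606) = 4606/21011577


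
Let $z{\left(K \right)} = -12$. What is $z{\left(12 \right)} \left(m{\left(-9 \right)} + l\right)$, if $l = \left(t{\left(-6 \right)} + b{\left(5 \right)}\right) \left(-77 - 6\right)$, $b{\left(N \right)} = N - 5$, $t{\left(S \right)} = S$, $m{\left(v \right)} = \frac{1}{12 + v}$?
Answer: $-5980$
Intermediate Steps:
$b{\left(N \right)} = -5 + N$ ($b{\left(N \right)} = N - 5 = -5 + N$)
$l = 498$ ($l = \left(-6 + \left(-5 + 5\right)\right) \left(-77 - 6\right) = \left(-6 + 0\right) \left(-83\right) = \left(-6\right) \left(-83\right) = 498$)
$z{\left(12 \right)} \left(m{\left(-9 \right)} + l\right) = - 12 \left(\frac{1}{12 - 9} + 498\right) = - 12 \left(\frac{1}{3} + 498\right) = \left(-12\right) \frac{1495}{3} = -5980$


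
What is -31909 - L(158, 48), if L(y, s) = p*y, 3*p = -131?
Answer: -75029/3 ≈ -25010.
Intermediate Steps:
p = -131/3 (p = (⅓)*(-131) = -131/3 ≈ -43.667)
L(y, s) = -131*y/3
-31909 - L(158, 48) = -31909 - (-131)*158/3 = -31909 - 1*(-20698/3) = -31909 + 20698/3 = -75029/3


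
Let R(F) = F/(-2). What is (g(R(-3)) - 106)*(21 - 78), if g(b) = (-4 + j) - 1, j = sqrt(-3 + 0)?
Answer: 6327 - 57*I*sqrt(3) ≈ 6327.0 - 98.727*I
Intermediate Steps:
R(F) = -F/2 (R(F) = F*(-1/2) = -F/2)
j = I*sqrt(3) (j = sqrt(-3) = I*sqrt(3) ≈ 1.732*I)
g(b) = -5 + I*sqrt(3) (g(b) = (-4 + I*sqrt(3)) - 1 = -5 + I*sqrt(3))
(g(R(-3)) - 106)*(21 - 78) = ((-5 + I*sqrt(3)) - 106)*(21 - 78) = (-111 + I*sqrt(3))*(-57) = 6327 - 57*I*sqrt(3)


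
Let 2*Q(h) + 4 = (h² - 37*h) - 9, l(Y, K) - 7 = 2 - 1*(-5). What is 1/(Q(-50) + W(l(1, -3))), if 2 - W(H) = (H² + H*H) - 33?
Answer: 2/3623 ≈ 0.00055203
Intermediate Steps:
l(Y, K) = 14 (l(Y, K) = 7 + (2 - 1*(-5)) = 7 + (2 + 5) = 7 + 7 = 14)
Q(h) = -13/2 + h²/2 - 37*h/2 (Q(h) = -2 + ((h² - 37*h) - 9)/2 = -2 + (-9 + h² - 37*h)/2 = -2 + (-9/2 + h²/2 - 37*h/2) = -13/2 + h²/2 - 37*h/2)
W(H) = 35 - 2*H² (W(H) = 2 - ((H² + H*H) - 33) = 2 - ((H² + H²) - 33) = 2 - (2*H² - 33) = 2 - (-33 + 2*H²) = 2 + (33 - 2*H²) = 35 - 2*H²)
1/(Q(-50) + W(l(1, -3))) = 1/((-13/2 + (½)*(-50)² - 37/2*(-50)) + (35 - 2*14²)) = 1/((-13/2 + (½)*2500 + 925) + (35 - 2*196)) = 1/((-13/2 + 1250 + 925) + (35 - 392)) = 1/(4337/2 - 357) = 1/(3623/2) = 2/3623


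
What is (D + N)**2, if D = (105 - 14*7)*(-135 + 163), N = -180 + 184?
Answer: 40000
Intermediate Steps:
N = 4
D = 196 (D = (105 - 98)*28 = 7*28 = 196)
(D + N)**2 = (196 + 4)**2 = 200**2 = 40000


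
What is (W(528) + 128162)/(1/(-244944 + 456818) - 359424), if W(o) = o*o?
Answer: -86221276804/76152600575 ≈ -1.1322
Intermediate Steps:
W(o) = o²
(W(528) + 128162)/(1/(-244944 + 456818) - 359424) = (528² + 128162)/(1/(-244944 + 456818) - 359424) = (278784 + 128162)/(1/211874 - 359424) = 406946/(1/211874 - 359424) = 406946/(-76152600575/211874) = 406946*(-211874/76152600575) = -86221276804/76152600575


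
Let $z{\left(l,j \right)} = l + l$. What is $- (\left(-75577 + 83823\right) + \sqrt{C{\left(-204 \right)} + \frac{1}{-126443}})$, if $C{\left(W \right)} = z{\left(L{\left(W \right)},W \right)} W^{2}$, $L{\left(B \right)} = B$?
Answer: $-8246 - \frac{i \sqrt{271462647764875115}}{126443} \approx -8246.0 - 4120.6 i$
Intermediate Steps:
$z{\left(l,j \right)} = 2 l$
$C{\left(W \right)} = 2 W^{3}$ ($C{\left(W \right)} = 2 W W^{2} = 2 W^{3}$)
$- (\left(-75577 + 83823\right) + \sqrt{C{\left(-204 \right)} + \frac{1}{-126443}}) = - (\left(-75577 + 83823\right) + \sqrt{2 \left(-204\right)^{3} + \frac{1}{-126443}}) = - (8246 + \sqrt{2 \left(-8489664\right) - \frac{1}{126443}}) = - (8246 + \sqrt{-16979328 - \frac{1}{126443}}) = - (8246 + \sqrt{- \frac{2146917170305}{126443}}) = - (8246 + \frac{i \sqrt{271462647764875115}}{126443}) = -8246 - \frac{i \sqrt{271462647764875115}}{126443}$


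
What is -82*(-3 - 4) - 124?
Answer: 450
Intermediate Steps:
-82*(-3 - 4) - 124 = -82*(-7) - 124 = 574 - 124 = 450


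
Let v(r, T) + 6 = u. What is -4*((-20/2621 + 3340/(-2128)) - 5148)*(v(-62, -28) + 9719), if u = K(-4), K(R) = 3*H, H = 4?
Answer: 69829645096475/348593 ≈ 2.0032e+8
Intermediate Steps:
K(R) = 12 (K(R) = 3*4 = 12)
u = 12
v(r, T) = 6 (v(r, T) = -6 + 12 = 6)
-4*((-20/2621 + 3340/(-2128)) - 5148)*(v(-62, -28) + 9719) = -4*((-20/2621 + 3340/(-2128)) - 5148)*(6 + 9719) = -4*((-20*1/2621 + 3340*(-1/2128)) - 5148)*9725 = -4*((-20/2621 - 835/532) - 5148)*9725 = -4*(-2199175/1394372 - 5148)*9725 = -(-7180426231)*9725/348593 = -4*(-69829645096475/1394372) = 69829645096475/348593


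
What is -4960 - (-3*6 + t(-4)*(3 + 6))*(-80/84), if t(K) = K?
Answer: -35080/7 ≈ -5011.4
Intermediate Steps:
-4960 - (-3*6 + t(-4)*(3 + 6))*(-80/84) = -4960 - (-3*6 - 4*(3 + 6))*(-80/84) = -4960 - (-18 - 4*9)*(-80*1/84) = -4960 - (-18 - 36)*(-20)/21 = -4960 - (-54)*(-20)/21 = -4960 - 1*360/7 = -4960 - 360/7 = -35080/7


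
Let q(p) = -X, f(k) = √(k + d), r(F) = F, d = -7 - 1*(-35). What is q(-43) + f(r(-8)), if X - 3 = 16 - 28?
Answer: 9 + 2*√5 ≈ 13.472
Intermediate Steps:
d = 28 (d = -7 + 35 = 28)
X = -9 (X = 3 + (16 - 28) = 3 - 12 = -9)
f(k) = √(28 + k) (f(k) = √(k + 28) = √(28 + k))
q(p) = 9 (q(p) = -1*(-9) = 9)
q(-43) + f(r(-8)) = 9 + √(28 - 8) = 9 + √20 = 9 + 2*√5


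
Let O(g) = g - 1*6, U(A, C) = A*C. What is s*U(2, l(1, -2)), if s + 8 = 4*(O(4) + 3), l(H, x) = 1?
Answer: -8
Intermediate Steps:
O(g) = -6 + g (O(g) = g - 6 = -6 + g)
s = -4 (s = -8 + 4*((-6 + 4) + 3) = -8 + 4*(-2 + 3) = -8 + 4*1 = -8 + 4 = -4)
s*U(2, l(1, -2)) = -8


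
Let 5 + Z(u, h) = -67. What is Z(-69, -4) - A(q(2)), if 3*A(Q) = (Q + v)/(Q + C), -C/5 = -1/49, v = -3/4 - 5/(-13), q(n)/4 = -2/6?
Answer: -2045977/28236 ≈ -72.460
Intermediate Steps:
Z(u, h) = -72 (Z(u, h) = -5 - 67 = -72)
q(n) = -4/3 (q(n) = 4*(-2/6) = 4*(-2*⅙) = 4*(-⅓) = -4/3)
v = -19/52 (v = -3*¼ - 5*(-1/13) = -¾ + 5/13 = -19/52 ≈ -0.36538)
C = 5/49 (C = -(-5)/49 = -5*(-1/49) = 5/49 ≈ 0.10204)
A(Q) = (-19/52 + Q)/(3*(5/49 + Q)) (A(Q) = ((Q - 19/52)/(Q + 5/49))/3 = ((-19/52 + Q)/(5/49 + Q))/3 = (-19/52 + Q)/(3*(5/49 + Q)))
Z(-69, -4) - A(q(2)) = -72 - 49*(-19 + 52*(-4/3))/(156*(5 + 49*(-4/3))) = -72 - 49*(-19 - 208/3)/(156*(5 - 196/3)) = -72 - 49*(-265)/(156*(-181/3)*3) = -72 - 49*(-3)*(-265)/(156*181*3) = -72 - 1*12985/28236 = -72 - 12985/28236 = -2045977/28236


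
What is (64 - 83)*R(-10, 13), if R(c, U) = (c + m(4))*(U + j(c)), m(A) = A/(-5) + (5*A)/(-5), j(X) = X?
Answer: 4218/5 ≈ 843.60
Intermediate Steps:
m(A) = -6*A/5 (m(A) = A*(-⅕) + (5*A)*(-⅕) = -A/5 - A = -6*A/5)
R(c, U) = (-24/5 + c)*(U + c) (R(c, U) = (c - 6/5*4)*(U + c) = (c - 24/5)*(U + c) = (-24/5 + c)*(U + c))
(64 - 83)*R(-10, 13) = (64 - 83)*((-10)² - 24/5*13 - 24/5*(-10) + 13*(-10)) = -19*(100 - 312/5 + 48 - 130) = -19*(-222/5) = 4218/5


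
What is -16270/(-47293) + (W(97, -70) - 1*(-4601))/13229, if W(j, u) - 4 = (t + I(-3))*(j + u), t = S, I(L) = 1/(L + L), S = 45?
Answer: 980536543/1251278194 ≈ 0.78363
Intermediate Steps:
I(L) = 1/(2*L)
t = 45
W(j, u) = 4 + 269*j/6 + 269*u/6 (W(j, u) = 4 + (45 + (1/2)/(-3))*(j + u) = 4 + (45 + (1/2)*(-1/3))*(j + u) = 4 + (45 - 1/6)*(j + u) = 4 + 269*(j + u)/6 = 4 + (269*j/6 + 269*u/6) = 4 + 269*j/6 + 269*u/6)
-16270/(-47293) + (W(97, -70) - 1*(-4601))/13229 = -16270/(-47293) + ((4 + (269/6)*97 + (269/6)*(-70)) - 1*(-4601))/13229 = -16270*(-1/47293) + ((4 + 26093/6 - 9415/3) + 4601)*(1/13229) = 16270/47293 + (2429/2 + 4601)*(1/13229) = 16270/47293 + (11631/2)*(1/13229) = 16270/47293 + 11631/26458 = 980536543/1251278194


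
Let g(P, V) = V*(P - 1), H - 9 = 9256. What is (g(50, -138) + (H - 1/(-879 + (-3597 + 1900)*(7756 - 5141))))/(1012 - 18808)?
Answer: -11109650603/78988151064 ≈ -0.14065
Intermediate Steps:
H = 9265 (H = 9 + 9256 = 9265)
g(P, V) = V*(-1 + P)
(g(50, -138) + (H - 1/(-879 + (-3597 + 1900)*(7756 - 5141))))/(1012 - 18808) = (-138*(-1 + 50) + (9265 - 1/(-879 + (-3597 + 1900)*(7756 - 5141))))/(1012 - 18808) = (-138*49 + (9265 - 1/(-879 - 1697*2615)))/(-17796) = (-6762 + (9265 - 1/(-879 - 4437655)))*(-1/17796) = (-6762 + (9265 - 1/(-4438534)))*(-1/17796) = (-6762 + (9265 - 1*(-1/4438534)))*(-1/17796) = (-6762 + (9265 + 1/4438534))*(-1/17796) = (-6762 + 41123017511/4438534)*(-1/17796) = (11109650603/4438534)*(-1/17796) = -11109650603/78988151064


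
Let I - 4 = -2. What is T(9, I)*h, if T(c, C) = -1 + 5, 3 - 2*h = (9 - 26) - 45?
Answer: 130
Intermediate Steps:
I = 2 (I = 4 - 2 = 2)
h = 65/2 (h = 3/2 - ((9 - 26) - 45)/2 = 3/2 - (-17 - 45)/2 = 3/2 - ½*(-62) = 3/2 + 31 = 65/2 ≈ 32.500)
T(c, C) = 4
T(9, I)*h = 4*(65/2) = 130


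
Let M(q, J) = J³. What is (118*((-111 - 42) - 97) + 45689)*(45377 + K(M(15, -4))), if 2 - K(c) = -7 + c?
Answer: 735790050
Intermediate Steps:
K(c) = 9 - c (K(c) = 2 - (-7 + c) = 2 + (7 - c) = 9 - c)
(118*((-111 - 42) - 97) + 45689)*(45377 + K(M(15, -4))) = (118*((-111 - 42) - 97) + 45689)*(45377 + (9 - 1*(-4)³)) = (118*(-153 - 97) + 45689)*(45377 + (9 - 1*(-64))) = (118*(-250) + 45689)*(45377 + (9 + 64)) = (-29500 + 45689)*(45377 + 73) = 16189*45450 = 735790050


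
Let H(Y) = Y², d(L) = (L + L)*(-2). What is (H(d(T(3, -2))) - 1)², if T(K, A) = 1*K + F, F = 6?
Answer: 1677025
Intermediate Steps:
T(K, A) = 6 + K (T(K, A) = 1*K + 6 = K + 6 = 6 + K)
d(L) = -4*L (d(L) = (2*L)*(-2) = -4*L)
(H(d(T(3, -2))) - 1)² = ((-4*(6 + 3))² - 1)² = ((-4*9)² - 1)² = ((-36)² - 1)² = (1296 - 1)² = 1295² = 1677025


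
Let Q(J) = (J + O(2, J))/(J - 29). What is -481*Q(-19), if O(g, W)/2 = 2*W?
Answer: -45695/48 ≈ -951.98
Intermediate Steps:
O(g, W) = 4*W (O(g, W) = 2*(2*W) = 4*W)
Q(J) = 5*J/(-29 + J) (Q(J) = (J + 4*J)/(J - 29) = (5*J)/(-29 + J) = 5*J/(-29 + J))
-481*Q(-19) = -2405*(-19)/(-29 - 19) = -2405*(-19)/(-48) = -2405*(-19)*(-1)/48 = -481*95/48 = -45695/48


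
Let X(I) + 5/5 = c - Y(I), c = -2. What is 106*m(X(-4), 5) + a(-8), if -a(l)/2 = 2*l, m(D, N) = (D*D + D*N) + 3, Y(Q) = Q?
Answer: 986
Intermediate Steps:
X(I) = -3 - I (X(I) = -1 + (-2 - I) = -3 - I)
m(D, N) = 3 + D**2 + D*N (m(D, N) = (D**2 + D*N) + 3 = 3 + D**2 + D*N)
a(l) = -4*l
106*m(X(-4), 5) + a(-8) = 106*(3 + (-3 - 1*(-4))**2 + (-3 - 1*(-4))*5) - 4*(-8) = 106*(3 + (-3 + 4)**2 + (-3 + 4)*5) + 32 = 106*(3 + 1**2 + 1*5) + 32 = 106*(3 + 1 + 5) + 32 = 106*9 + 32 = 954 + 32 = 986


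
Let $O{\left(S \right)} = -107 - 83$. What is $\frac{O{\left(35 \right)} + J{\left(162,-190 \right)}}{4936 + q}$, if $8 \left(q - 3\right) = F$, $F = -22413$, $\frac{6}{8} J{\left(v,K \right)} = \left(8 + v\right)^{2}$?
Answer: $\frac{920240}{51297} \approx 17.939$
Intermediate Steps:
$J{\left(v,K \right)} = \frac{4 \left(8 + v\right)^{2}}{3}$
$O{\left(S \right)} = -190$
$q = - \frac{22389}{8}$ ($q = 3 + \frac{1}{8} \left(-22413\right) = 3 - \frac{22413}{8} = - \frac{22389}{8} \approx -2798.6$)
$\frac{O{\left(35 \right)} + J{\left(162,-190 \right)}}{4936 + q} = \frac{-190 + \frac{4 \left(8 + 162\right)^{2}}{3}}{4936 - \frac{22389}{8}} = \frac{-190 + \frac{4 \cdot 170^{2}}{3}}{\frac{17099}{8}} = \left(-190 + \frac{4}{3} \cdot 28900\right) \frac{8}{17099} = \left(-190 + \frac{115600}{3}\right) \frac{8}{17099} = \frac{115030}{3} \cdot \frac{8}{17099} = \frac{920240}{51297}$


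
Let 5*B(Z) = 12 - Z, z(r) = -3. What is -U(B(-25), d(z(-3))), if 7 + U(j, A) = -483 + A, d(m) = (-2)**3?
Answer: 498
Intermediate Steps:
B(Z) = 12/5 - Z/5 (B(Z) = (12 - Z)/5 = 12/5 - Z/5)
d(m) = -8
U(j, A) = -490 + A (U(j, A) = -7 + (-483 + A) = -490 + A)
-U(B(-25), d(z(-3))) = -(-490 - 8) = -1*(-498) = 498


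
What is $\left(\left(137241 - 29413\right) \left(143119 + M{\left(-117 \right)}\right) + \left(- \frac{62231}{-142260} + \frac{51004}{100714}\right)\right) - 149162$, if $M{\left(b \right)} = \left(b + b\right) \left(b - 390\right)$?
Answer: $\frac{202194907407785404867}{7163786820} \approx 2.8225 \cdot 10^{10}$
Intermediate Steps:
$M{\left(b \right)} = 2 b \left(-390 + b\right)$
$\left(\left(137241 - 29413\right) \left(143119 + M{\left(-117 \right)}\right) + \left(- \frac{62231}{-142260} + \frac{51004}{100714}\right)\right) - 149162 = \left(\left(137241 - 29413\right) \left(143119 + 2 \left(-117\right) \left(-390 - 117\right)\right) + \left(- \frac{62231}{-142260} + \frac{51004}{100714}\right)\right) - 149162 = \left(107828 \left(143119 + 2 \left(-117\right) \left(-507\right)\right) + \left(\left(-62231\right) \left(- \frac{1}{142260}\right) + 51004 \cdot \frac{1}{100714}\right)\right) - 149162 = \left(107828 \left(143119 + 118638\right) + \left(\frac{62231}{142260} + \frac{25502}{50357}\right)\right) - 149162 = \left(107828 \cdot 261757 + \frac{6761680987}{7163786820}\right) - 149162 = \left(28224733796 + \frac{6761680987}{7163786820}\right) - 149162 = \frac{202195975972555049707}{7163786820} - 149162 = \frac{202194907407785404867}{7163786820}$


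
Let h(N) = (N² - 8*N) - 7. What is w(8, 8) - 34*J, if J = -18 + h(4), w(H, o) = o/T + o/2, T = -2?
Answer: 1394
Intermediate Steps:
h(N) = -7 + N² - 8*N
w(H, o) = 0 (w(H, o) = o/(-2) + o/2 = o*(-½) + o*(½) = -o/2 + o/2 = 0)
J = -41 (J = -18 + (-7 + 4² - 8*4) = -18 + (-7 + 16 - 32) = -18 - 23 = -41)
w(8, 8) - 34*J = 0 - 34*(-41) = 0 + 1394 = 1394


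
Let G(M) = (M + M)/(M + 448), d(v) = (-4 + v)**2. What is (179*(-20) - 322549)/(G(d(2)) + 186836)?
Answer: -36852577/21112470 ≈ -1.7455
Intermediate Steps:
G(M) = 2*M/(448 + M) (G(M) = (2*M)/(448 + M) = 2*M/(448 + M))
(179*(-20) - 322549)/(G(d(2)) + 186836) = (179*(-20) - 322549)/(2*(-4 + 2)**2/(448 + (-4 + 2)**2) + 186836) = (-3580 - 322549)/(2*(-2)**2/(448 + (-2)**2) + 186836) = -326129/(2*4/(448 + 4) + 186836) = -326129/(2*4/452 + 186836) = -326129/(2*4*(1/452) + 186836) = -326129/(2/113 + 186836) = -326129/21112470/113 = -326129*113/21112470 = -36852577/21112470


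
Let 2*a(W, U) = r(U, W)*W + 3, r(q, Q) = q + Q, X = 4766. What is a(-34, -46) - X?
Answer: -6809/2 ≈ -3404.5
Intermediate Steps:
r(q, Q) = Q + q
a(W, U) = 3/2 + W*(U + W)/2 (a(W, U) = ((W + U)*W + 3)/2 = ((U + W)*W + 3)/2 = (W*(U + W) + 3)/2 = (3 + W*(U + W))/2 = 3/2 + W*(U + W)/2)
a(-34, -46) - X = (3/2 + (1/2)*(-34)*(-46 - 34)) - 1*4766 = (3/2 + (1/2)*(-34)*(-80)) - 4766 = (3/2 + 1360) - 4766 = 2723/2 - 4766 = -6809/2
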